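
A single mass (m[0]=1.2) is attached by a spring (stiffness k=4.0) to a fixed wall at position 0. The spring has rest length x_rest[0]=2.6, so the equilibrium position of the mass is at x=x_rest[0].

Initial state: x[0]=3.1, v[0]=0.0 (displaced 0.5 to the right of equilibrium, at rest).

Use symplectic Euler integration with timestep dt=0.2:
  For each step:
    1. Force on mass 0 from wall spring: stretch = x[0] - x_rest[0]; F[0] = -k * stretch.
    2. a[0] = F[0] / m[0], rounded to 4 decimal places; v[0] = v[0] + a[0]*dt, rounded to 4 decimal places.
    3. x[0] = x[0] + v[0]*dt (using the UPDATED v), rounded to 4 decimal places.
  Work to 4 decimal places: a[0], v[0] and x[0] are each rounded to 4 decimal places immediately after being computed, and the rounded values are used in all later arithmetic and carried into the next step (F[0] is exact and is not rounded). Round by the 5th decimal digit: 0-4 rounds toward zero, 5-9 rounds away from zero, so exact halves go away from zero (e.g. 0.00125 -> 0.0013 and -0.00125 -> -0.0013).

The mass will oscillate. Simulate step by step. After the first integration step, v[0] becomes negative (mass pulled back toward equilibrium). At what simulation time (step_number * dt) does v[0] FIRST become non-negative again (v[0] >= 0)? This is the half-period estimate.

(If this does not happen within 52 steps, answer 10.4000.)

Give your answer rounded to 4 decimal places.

Step 0: x=[3.1000] v=[0.0000]
Step 1: x=[3.0333] v=[-0.3333]
Step 2: x=[2.9089] v=[-0.6222]
Step 3: x=[2.7433] v=[-0.8281]
Step 4: x=[2.5586] v=[-0.9236]
Step 5: x=[2.3794] v=[-0.8960]
Step 6: x=[2.2296] v=[-0.7489]
Step 7: x=[2.1292] v=[-0.5020]
Step 8: x=[2.0916] v=[-0.1881]
Step 9: x=[2.1218] v=[0.1508]
First v>=0 after going negative at step 9, time=1.8000

Answer: 1.8000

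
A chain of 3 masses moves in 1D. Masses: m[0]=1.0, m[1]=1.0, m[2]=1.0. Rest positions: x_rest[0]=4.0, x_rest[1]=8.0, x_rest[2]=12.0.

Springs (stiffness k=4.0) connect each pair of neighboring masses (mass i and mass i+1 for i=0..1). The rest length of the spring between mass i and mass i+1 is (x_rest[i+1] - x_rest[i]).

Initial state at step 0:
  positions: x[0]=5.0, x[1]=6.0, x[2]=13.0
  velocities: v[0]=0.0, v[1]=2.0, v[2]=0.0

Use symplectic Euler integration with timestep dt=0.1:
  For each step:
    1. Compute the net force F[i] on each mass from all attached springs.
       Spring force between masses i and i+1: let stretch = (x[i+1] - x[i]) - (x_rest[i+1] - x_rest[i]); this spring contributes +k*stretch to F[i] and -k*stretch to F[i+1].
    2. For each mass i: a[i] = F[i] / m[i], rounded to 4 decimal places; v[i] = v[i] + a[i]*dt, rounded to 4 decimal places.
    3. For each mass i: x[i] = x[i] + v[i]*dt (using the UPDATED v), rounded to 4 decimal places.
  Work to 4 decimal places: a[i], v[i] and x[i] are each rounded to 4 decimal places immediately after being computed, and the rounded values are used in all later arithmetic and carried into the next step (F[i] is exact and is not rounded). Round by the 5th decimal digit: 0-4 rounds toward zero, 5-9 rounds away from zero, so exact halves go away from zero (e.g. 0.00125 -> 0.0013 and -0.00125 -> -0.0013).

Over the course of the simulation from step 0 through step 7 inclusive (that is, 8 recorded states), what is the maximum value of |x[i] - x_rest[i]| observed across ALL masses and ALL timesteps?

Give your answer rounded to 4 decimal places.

Step 0: x=[5.0000 6.0000 13.0000] v=[0.0000 2.0000 0.0000]
Step 1: x=[4.8800 6.4400 12.8800] v=[-1.2000 4.4000 -1.2000]
Step 2: x=[4.6624 7.0752 12.6624] v=[-2.1760 6.3520 -2.1760]
Step 3: x=[4.3813 7.8374 12.3813] v=[-2.8109 7.6218 -2.8109]
Step 4: x=[4.0785 8.6431 12.0785] v=[-3.0285 8.0569 -3.0285]
Step 5: x=[3.7982 9.4036 11.7982] v=[-2.8027 7.6052 -2.8027]
Step 6: x=[3.5822 10.0357 11.5822] v=[-2.1605 6.3209 -2.1605]
Step 7: x=[3.4643 10.4715 11.4643] v=[-1.1791 4.3581 -1.1791]
Max displacement = 2.4715

Answer: 2.4715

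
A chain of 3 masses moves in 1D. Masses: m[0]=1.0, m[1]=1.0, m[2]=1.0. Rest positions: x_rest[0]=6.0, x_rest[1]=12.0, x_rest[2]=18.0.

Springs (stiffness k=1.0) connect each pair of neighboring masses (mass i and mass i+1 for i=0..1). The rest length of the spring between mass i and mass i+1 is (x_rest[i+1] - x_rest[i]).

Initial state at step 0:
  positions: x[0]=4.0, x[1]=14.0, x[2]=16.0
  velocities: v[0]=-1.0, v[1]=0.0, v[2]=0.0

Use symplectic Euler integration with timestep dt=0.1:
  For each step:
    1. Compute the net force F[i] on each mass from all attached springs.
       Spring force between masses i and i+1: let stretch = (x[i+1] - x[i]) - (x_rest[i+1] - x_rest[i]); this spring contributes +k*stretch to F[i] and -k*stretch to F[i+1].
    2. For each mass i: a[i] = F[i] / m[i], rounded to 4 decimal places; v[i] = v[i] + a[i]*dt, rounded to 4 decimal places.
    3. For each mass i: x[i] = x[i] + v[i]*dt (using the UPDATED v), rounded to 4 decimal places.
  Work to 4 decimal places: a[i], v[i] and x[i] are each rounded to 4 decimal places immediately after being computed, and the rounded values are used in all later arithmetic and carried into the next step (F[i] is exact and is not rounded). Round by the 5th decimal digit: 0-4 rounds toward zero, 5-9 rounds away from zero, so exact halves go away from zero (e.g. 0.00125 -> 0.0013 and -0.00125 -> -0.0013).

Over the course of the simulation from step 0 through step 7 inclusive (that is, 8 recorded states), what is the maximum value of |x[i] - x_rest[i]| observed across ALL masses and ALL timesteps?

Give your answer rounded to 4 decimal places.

Step 0: x=[4.0000 14.0000 16.0000] v=[-1.0000 0.0000 0.0000]
Step 1: x=[3.9400 13.9200 16.0400] v=[-0.6000 -0.8000 0.4000]
Step 2: x=[3.9198 13.7614 16.1188] v=[-0.2020 -1.5860 0.7880]
Step 3: x=[3.9380 13.5280 16.2340] v=[0.1822 -2.3344 1.1523]
Step 4: x=[3.9921 13.2257 16.3822] v=[0.5412 -3.0228 1.4817]
Step 5: x=[4.0786 12.8627 16.5588] v=[0.8646 -3.6305 1.7661]
Step 6: x=[4.1929 12.4488 16.7585] v=[1.1430 -4.1393 1.9965]
Step 7: x=[4.3298 11.9954 16.9751] v=[1.3686 -4.5339 2.1655]
Max displacement = 2.0802

Answer: 2.0802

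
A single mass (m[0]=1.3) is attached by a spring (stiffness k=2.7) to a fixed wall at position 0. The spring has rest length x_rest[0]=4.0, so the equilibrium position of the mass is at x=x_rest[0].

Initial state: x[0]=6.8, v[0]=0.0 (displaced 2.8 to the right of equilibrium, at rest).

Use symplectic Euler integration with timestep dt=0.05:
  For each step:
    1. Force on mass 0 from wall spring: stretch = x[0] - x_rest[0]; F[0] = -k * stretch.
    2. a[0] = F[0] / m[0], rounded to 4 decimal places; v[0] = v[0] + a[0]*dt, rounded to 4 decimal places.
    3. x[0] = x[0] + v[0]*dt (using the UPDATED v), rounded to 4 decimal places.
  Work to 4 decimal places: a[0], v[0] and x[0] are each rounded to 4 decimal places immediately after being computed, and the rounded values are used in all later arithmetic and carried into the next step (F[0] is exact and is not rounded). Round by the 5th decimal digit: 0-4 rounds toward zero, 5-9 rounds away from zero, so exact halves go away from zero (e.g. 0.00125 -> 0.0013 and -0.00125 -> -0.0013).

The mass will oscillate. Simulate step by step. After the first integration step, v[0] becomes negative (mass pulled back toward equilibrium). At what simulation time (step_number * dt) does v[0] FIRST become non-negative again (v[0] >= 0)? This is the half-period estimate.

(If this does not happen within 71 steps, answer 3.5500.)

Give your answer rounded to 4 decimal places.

Answer: 2.2000

Derivation:
Step 0: x=[6.8000] v=[0.0000]
Step 1: x=[6.7855] v=[-0.2908]
Step 2: x=[6.7565] v=[-0.5801]
Step 3: x=[6.7132] v=[-0.8664]
Step 4: x=[6.6558] v=[-1.1482]
Step 5: x=[6.5846] v=[-1.4240]
Step 6: x=[6.5000] v=[-1.6924]
Step 7: x=[6.4024] v=[-1.9520]
Step 8: x=[6.2923] v=[-2.2015]
Step 9: x=[6.1703] v=[-2.4395]
Step 10: x=[6.0371] v=[-2.6649]
Step 11: x=[5.8933] v=[-2.8764]
Step 12: x=[5.7397] v=[-3.0730]
Step 13: x=[5.5770] v=[-3.2537]
Step 14: x=[5.4061] v=[-3.4175]
Step 15: x=[5.2279] v=[-3.5635]
Step 16: x=[5.0434] v=[-3.6910]
Step 17: x=[4.8534] v=[-3.7994]
Step 18: x=[4.6590] v=[-3.8880]
Step 19: x=[4.4612] v=[-3.9564]
Step 20: x=[4.2610] v=[-4.0043]
Step 21: x=[4.0594] v=[-4.0314]
Step 22: x=[3.8575] v=[-4.0376]
Step 23: x=[3.6564] v=[-4.0228]
Step 24: x=[3.4570] v=[-3.9871]
Step 25: x=[3.2605] v=[-3.9307]
Step 26: x=[3.0678] v=[-3.8539]
Step 27: x=[2.8799] v=[-3.7571]
Step 28: x=[2.6979] v=[-3.6408]
Step 29: x=[2.5226] v=[-3.5056]
Step 30: x=[2.3550] v=[-3.3522]
Step 31: x=[2.1959] v=[-3.1814]
Step 32: x=[2.0462] v=[-2.9941]
Step 33: x=[1.9066] v=[-2.7912]
Step 34: x=[1.7779] v=[-2.5738]
Step 35: x=[1.6608] v=[-2.3430]
Step 36: x=[1.5558] v=[-2.1001]
Step 37: x=[1.4635] v=[-1.8463]
Step 38: x=[1.3844] v=[-1.5829]
Step 39: x=[1.3188] v=[-1.3113]
Step 40: x=[1.2672] v=[-1.0329]
Step 41: x=[1.2297] v=[-0.7491]
Step 42: x=[1.2066] v=[-0.4614]
Step 43: x=[1.1980] v=[-0.1713]
Step 44: x=[1.2040] v=[0.1197]
First v>=0 after going negative at step 44, time=2.2000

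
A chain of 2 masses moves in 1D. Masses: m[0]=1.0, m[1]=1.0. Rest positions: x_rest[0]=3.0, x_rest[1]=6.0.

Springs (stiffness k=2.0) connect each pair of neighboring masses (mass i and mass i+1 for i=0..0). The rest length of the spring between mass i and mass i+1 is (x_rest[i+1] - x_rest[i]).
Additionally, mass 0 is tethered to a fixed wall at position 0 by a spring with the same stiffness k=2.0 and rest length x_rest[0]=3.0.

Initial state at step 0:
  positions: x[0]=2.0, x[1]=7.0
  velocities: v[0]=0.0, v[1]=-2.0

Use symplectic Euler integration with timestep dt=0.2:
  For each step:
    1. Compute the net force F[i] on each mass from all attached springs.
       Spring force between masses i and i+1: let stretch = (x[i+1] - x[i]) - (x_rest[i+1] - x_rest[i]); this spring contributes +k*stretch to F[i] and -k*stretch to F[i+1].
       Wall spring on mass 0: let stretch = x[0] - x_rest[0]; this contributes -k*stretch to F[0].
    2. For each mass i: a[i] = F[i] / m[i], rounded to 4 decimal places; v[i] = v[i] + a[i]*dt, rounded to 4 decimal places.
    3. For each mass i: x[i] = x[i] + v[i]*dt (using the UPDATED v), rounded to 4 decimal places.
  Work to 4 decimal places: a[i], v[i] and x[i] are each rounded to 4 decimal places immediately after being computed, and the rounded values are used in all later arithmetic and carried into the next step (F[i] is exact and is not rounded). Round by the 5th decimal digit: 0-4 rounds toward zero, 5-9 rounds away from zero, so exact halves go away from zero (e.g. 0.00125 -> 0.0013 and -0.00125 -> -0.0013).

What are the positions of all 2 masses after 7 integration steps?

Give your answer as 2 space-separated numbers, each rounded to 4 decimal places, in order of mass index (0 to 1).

Step 0: x=[2.0000 7.0000] v=[0.0000 -2.0000]
Step 1: x=[2.2400 6.4400] v=[1.2000 -2.8000]
Step 2: x=[2.6368 5.7840] v=[1.9840 -3.2800]
Step 3: x=[3.0744 5.1162] v=[2.1882 -3.3389]
Step 4: x=[3.4294 4.5251] v=[1.7752 -2.9556]
Step 5: x=[3.5977 4.0863] v=[0.8417 -2.1939]
Step 6: x=[3.5173 3.8484] v=[-0.4019 -1.1893]
Step 7: x=[3.1820 3.8241] v=[-1.6764 -0.1217]

Answer: 3.1820 3.8241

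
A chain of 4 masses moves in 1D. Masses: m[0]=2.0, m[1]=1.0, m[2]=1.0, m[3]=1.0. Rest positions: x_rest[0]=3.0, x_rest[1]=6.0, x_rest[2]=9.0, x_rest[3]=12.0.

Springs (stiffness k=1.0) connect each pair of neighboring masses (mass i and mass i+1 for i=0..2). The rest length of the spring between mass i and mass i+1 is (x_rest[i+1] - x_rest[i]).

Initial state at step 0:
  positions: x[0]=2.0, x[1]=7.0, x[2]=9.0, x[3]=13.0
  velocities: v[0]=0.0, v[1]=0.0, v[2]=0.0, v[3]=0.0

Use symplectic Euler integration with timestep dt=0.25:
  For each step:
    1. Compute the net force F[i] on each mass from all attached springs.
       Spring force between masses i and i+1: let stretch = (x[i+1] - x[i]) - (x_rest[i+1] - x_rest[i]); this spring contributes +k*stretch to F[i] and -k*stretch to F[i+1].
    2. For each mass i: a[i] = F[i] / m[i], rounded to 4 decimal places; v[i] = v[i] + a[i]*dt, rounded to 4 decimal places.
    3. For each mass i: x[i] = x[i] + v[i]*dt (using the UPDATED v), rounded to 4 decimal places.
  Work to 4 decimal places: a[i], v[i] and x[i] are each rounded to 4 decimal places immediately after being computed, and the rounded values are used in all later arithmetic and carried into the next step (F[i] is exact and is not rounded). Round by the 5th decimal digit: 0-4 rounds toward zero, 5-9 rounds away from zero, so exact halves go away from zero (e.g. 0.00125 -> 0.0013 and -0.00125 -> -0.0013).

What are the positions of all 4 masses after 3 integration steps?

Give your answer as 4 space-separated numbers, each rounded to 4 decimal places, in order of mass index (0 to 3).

Answer: 2.3373 6.0440 9.6006 12.6809

Derivation:
Step 0: x=[2.0000 7.0000 9.0000 13.0000] v=[0.0000 0.0000 0.0000 0.0000]
Step 1: x=[2.0625 6.8125 9.1250 12.9375] v=[0.2500 -0.7500 0.5000 -0.2500]
Step 2: x=[2.1797 6.4727 9.3438 12.8242] v=[0.4688 -1.3594 0.8750 -0.4531]
Step 3: x=[2.3373 6.0440 9.6006 12.6809] v=[0.6304 -1.7149 1.0273 -0.5732]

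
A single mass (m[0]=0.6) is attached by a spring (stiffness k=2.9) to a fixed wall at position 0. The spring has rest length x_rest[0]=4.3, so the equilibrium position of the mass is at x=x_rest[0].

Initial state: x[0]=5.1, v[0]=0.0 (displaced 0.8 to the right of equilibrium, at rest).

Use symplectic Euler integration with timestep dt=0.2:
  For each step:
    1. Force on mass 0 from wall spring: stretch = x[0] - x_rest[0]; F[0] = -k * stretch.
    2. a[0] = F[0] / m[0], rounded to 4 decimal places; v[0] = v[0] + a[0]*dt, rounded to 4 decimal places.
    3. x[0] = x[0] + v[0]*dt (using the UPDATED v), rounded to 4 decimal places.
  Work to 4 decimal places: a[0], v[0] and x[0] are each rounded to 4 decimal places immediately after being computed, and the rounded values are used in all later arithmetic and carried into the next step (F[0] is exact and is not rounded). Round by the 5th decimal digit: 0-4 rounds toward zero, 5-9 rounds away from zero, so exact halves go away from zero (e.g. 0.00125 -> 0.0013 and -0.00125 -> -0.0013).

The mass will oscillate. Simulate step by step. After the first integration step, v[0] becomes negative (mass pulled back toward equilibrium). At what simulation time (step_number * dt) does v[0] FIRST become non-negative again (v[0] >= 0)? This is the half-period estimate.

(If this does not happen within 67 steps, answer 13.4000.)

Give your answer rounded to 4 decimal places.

Step 0: x=[5.1000] v=[0.0000]
Step 1: x=[4.9453] v=[-0.7733]
Step 2: x=[4.6659] v=[-1.3971]
Step 3: x=[4.3157] v=[-1.7508]
Step 4: x=[3.9625] v=[-1.7660]
Step 5: x=[3.6746] v=[-1.4397]
Step 6: x=[3.5076] v=[-0.8351]
Step 7: x=[3.4938] v=[-0.0691]
Step 8: x=[3.6358] v=[0.7102]
First v>=0 after going negative at step 8, time=1.6000

Answer: 1.6000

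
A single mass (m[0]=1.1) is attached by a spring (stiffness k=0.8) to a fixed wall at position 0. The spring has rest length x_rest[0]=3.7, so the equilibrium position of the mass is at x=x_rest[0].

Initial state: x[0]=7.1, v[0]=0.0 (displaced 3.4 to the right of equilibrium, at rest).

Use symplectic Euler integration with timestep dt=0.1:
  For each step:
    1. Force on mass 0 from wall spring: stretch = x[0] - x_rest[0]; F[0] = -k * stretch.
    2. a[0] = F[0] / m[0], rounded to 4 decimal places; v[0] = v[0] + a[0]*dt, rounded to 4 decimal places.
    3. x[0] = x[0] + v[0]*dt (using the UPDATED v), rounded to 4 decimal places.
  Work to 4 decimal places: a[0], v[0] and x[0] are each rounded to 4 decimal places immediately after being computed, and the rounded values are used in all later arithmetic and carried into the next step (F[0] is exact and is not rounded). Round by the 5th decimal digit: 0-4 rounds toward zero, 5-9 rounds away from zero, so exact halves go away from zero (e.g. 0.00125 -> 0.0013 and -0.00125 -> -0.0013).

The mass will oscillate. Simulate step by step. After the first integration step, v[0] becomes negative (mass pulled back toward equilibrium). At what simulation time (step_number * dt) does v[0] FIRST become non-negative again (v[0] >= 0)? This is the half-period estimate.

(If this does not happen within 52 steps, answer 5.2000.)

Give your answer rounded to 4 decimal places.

Answer: 3.7000

Derivation:
Step 0: x=[7.1000] v=[0.0000]
Step 1: x=[7.0753] v=[-0.2473]
Step 2: x=[7.0260] v=[-0.4928]
Step 3: x=[6.9525] v=[-0.7347]
Step 4: x=[6.8554] v=[-0.9713]
Step 5: x=[6.7353] v=[-1.2008]
Step 6: x=[6.5931] v=[-1.4216]
Step 7: x=[6.4299] v=[-1.6320]
Step 8: x=[6.2469] v=[-1.8305]
Step 9: x=[6.0453] v=[-2.0157]
Step 10: x=[5.8267] v=[-2.1863]
Step 11: x=[5.5926] v=[-2.3410]
Step 12: x=[5.3447] v=[-2.4786]
Step 13: x=[5.0849] v=[-2.5982]
Step 14: x=[4.8150] v=[-2.6989]
Step 15: x=[4.5370] v=[-2.7800]
Step 16: x=[4.2529] v=[-2.8409]
Step 17: x=[3.9648] v=[-2.8811]
Step 18: x=[3.6748] v=[-2.9004]
Step 19: x=[3.3849] v=[-2.8986]
Step 20: x=[3.0973] v=[-2.8757]
Step 21: x=[2.8141] v=[-2.8319]
Step 22: x=[2.5374] v=[-2.7675]
Step 23: x=[2.2691] v=[-2.6830]
Step 24: x=[2.0112] v=[-2.5789]
Step 25: x=[1.7656] v=[-2.4561]
Step 26: x=[1.5341] v=[-2.3154]
Step 27: x=[1.3183] v=[-2.1579]
Step 28: x=[1.1198] v=[-1.9847]
Step 29: x=[0.9401] v=[-1.7971]
Step 30: x=[0.7805] v=[-1.5964]
Step 31: x=[0.6421] v=[-1.3841]
Step 32: x=[0.5259] v=[-1.1617]
Step 33: x=[0.4328] v=[-0.9309]
Step 34: x=[0.3635] v=[-0.6933]
Step 35: x=[0.3184] v=[-0.4507]
Step 36: x=[0.2979] v=[-0.2048]
Step 37: x=[0.3022] v=[0.0426]
First v>=0 after going negative at step 37, time=3.7000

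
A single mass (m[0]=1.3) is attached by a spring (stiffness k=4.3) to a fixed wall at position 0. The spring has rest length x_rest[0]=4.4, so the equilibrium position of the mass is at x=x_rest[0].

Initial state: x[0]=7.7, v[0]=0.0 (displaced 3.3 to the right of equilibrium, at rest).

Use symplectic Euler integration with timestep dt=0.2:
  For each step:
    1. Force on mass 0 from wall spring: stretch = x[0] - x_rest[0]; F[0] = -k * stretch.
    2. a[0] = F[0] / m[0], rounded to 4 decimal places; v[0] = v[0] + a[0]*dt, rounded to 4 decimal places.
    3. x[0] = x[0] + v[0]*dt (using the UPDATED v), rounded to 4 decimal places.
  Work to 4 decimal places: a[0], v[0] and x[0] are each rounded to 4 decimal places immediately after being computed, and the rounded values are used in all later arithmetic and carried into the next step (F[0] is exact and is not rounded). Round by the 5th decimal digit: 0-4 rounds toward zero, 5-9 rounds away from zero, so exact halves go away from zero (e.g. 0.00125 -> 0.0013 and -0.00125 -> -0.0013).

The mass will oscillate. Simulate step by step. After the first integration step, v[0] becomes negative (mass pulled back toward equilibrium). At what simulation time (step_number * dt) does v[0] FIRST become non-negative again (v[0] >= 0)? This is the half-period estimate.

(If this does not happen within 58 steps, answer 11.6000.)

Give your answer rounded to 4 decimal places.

Step 0: x=[7.7000] v=[0.0000]
Step 1: x=[7.2634] v=[-2.1831]
Step 2: x=[6.4479] v=[-4.0773]
Step 3: x=[5.3615] v=[-5.4321]
Step 4: x=[4.1479] v=[-6.0682]
Step 5: x=[2.9676] v=[-5.9014]
Step 6: x=[1.9768] v=[-4.9538]
Step 7: x=[1.3066] v=[-3.3508]
Step 8: x=[1.0457] v=[-1.3044]
Step 9: x=[1.2286] v=[0.9146]
First v>=0 after going negative at step 9, time=1.8000

Answer: 1.8000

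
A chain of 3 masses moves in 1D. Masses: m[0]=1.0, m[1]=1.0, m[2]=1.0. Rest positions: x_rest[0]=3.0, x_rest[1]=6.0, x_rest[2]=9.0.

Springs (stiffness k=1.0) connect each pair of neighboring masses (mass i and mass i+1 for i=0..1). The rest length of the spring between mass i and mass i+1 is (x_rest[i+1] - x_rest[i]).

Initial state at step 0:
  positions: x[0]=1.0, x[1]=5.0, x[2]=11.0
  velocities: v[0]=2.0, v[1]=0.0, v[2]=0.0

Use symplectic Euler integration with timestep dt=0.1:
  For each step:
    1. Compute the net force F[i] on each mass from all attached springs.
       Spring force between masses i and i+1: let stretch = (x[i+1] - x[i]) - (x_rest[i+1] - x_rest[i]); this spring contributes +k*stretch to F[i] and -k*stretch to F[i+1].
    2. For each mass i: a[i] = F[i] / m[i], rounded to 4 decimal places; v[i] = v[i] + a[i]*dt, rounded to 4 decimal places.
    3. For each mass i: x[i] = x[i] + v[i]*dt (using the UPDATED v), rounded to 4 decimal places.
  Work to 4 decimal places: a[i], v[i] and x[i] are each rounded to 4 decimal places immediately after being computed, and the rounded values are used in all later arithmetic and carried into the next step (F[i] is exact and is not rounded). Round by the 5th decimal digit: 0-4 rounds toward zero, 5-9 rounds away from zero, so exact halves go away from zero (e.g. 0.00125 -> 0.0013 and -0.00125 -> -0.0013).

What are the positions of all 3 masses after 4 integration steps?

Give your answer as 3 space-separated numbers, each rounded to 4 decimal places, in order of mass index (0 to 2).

Answer: 1.8817 5.2108 10.7075

Derivation:
Step 0: x=[1.0000 5.0000 11.0000] v=[2.0000 0.0000 0.0000]
Step 1: x=[1.2100 5.0200 10.9700] v=[2.1000 0.2000 -0.3000]
Step 2: x=[1.4281 5.0614 10.9105] v=[2.1810 0.4140 -0.5950]
Step 3: x=[1.6525 5.1250 10.8225] v=[2.2443 0.6356 -0.8799]
Step 4: x=[1.8817 5.2108 10.7075] v=[2.2916 0.8581 -1.1497]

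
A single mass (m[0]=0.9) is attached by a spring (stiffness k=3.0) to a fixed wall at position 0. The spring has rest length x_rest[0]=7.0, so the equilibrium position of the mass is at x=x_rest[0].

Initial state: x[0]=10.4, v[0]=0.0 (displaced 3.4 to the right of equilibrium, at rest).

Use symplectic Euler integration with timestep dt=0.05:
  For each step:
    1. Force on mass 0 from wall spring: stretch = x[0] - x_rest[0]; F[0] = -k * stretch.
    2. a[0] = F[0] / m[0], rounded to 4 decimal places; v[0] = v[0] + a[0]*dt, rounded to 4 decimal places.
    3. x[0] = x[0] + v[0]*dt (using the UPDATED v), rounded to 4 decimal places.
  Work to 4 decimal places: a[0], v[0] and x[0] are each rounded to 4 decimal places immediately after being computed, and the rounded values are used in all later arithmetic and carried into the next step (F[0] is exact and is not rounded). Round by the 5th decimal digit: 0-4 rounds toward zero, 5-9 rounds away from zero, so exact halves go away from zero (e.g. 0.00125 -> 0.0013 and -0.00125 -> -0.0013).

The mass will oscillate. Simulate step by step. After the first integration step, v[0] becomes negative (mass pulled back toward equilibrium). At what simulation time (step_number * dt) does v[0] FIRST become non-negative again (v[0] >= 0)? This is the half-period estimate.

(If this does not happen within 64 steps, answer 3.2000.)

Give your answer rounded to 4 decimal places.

Step 0: x=[10.4000] v=[0.0000]
Step 1: x=[10.3717] v=[-0.5667]
Step 2: x=[10.3153] v=[-1.1287]
Step 3: x=[10.2312] v=[-1.6813]
Step 4: x=[10.1202] v=[-2.2198]
Step 5: x=[9.9832] v=[-2.7398]
Step 6: x=[9.8214] v=[-3.2370]
Step 7: x=[9.6360] v=[-3.7072]
Step 8: x=[9.4287] v=[-4.1465]
Step 9: x=[9.2011] v=[-4.5513]
Step 10: x=[8.9552] v=[-4.9182]
Step 11: x=[8.6930] v=[-5.2441]
Step 12: x=[8.4167] v=[-5.5263]
Step 13: x=[8.1286] v=[-5.7624]
Step 14: x=[7.8311] v=[-5.9505]
Step 15: x=[7.5267] v=[-6.0890]
Step 16: x=[7.2179] v=[-6.1768]
Step 17: x=[6.9072] v=[-6.2131]
Step 18: x=[6.5973] v=[-6.1976]
Step 19: x=[6.2908] v=[-6.1305]
Step 20: x=[5.9902] v=[-6.0123]
Step 21: x=[5.6980] v=[-5.8440]
Step 22: x=[5.4167] v=[-5.6270]
Step 23: x=[5.1485] v=[-5.3631]
Step 24: x=[4.8958] v=[-5.0545]
Step 25: x=[4.6606] v=[-4.7038]
Step 26: x=[4.4449] v=[-4.3139]
Step 27: x=[4.2505] v=[-3.8881]
Step 28: x=[4.0790] v=[-3.4299]
Step 29: x=[3.9318] v=[-2.9431]
Step 30: x=[3.8102] v=[-2.4317]
Step 31: x=[3.7152] v=[-1.9001]
Step 32: x=[3.6476] v=[-1.3526]
Step 33: x=[3.6079] v=[-0.7939]
Step 34: x=[3.5965] v=[-0.2286]
Step 35: x=[3.6134] v=[0.3387]
First v>=0 after going negative at step 35, time=1.7500

Answer: 1.7500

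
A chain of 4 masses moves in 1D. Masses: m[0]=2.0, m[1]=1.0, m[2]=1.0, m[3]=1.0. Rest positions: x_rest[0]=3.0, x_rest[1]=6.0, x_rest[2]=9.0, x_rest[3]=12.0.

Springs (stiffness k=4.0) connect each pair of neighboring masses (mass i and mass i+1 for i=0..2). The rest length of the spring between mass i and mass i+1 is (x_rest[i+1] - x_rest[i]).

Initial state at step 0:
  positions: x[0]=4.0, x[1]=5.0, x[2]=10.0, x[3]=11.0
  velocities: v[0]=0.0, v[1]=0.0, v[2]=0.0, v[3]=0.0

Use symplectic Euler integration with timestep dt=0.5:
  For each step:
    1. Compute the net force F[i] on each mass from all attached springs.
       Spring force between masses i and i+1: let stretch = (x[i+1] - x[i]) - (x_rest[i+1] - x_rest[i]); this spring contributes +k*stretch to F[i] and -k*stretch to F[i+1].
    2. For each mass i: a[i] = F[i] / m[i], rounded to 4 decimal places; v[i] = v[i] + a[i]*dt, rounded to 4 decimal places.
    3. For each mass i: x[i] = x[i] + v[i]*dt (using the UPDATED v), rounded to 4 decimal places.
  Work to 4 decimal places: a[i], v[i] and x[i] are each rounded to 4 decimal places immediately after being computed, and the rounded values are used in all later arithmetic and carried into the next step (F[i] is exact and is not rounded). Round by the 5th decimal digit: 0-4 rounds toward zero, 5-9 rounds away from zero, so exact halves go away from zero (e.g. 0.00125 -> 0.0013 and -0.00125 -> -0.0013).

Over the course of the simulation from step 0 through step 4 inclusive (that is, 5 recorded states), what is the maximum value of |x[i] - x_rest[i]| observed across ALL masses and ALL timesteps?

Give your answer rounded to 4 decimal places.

Step 0: x=[4.0000 5.0000 10.0000 11.0000] v=[0.0000 0.0000 0.0000 0.0000]
Step 1: x=[3.0000 9.0000 6.0000 13.0000] v=[-2.0000 8.0000 -8.0000 4.0000]
Step 2: x=[3.5000 4.0000 12.0000 11.0000] v=[1.0000 -10.0000 12.0000 -4.0000]
Step 3: x=[2.7500 6.5000 9.0000 13.0000] v=[-1.5000 5.0000 -6.0000 4.0000]
Step 4: x=[2.3750 7.7500 7.5000 14.0000] v=[-0.7500 2.5000 -3.0000 2.0000]
Max displacement = 3.0000

Answer: 3.0000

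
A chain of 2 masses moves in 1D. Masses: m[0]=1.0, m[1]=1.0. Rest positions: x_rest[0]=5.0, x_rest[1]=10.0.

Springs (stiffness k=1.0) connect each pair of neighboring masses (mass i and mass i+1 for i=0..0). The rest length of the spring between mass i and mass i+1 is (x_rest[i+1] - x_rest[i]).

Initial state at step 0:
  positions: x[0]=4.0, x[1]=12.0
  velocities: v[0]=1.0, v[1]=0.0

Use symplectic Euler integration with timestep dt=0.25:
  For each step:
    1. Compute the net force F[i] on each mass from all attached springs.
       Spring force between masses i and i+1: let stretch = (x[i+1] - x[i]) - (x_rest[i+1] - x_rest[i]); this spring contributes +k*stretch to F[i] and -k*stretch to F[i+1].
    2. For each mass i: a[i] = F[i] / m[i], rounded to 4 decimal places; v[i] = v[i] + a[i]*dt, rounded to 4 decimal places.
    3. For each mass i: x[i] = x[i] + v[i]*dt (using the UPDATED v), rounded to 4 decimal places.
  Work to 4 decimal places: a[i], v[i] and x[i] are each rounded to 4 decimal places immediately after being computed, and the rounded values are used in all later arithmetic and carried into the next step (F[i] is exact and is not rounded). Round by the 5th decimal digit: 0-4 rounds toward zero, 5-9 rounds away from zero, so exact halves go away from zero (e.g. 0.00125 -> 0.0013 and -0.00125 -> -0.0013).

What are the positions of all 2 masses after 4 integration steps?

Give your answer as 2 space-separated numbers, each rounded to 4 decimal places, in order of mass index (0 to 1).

Answer: 6.3989 10.6012

Derivation:
Step 0: x=[4.0000 12.0000] v=[1.0000 0.0000]
Step 1: x=[4.4375 11.8125] v=[1.7500 -0.7500]
Step 2: x=[5.0235 11.4766] v=[2.3438 -1.3438]
Step 3: x=[5.7003 11.0498] v=[2.7071 -1.7071]
Step 4: x=[6.3989 10.6012] v=[2.7945 -1.7945]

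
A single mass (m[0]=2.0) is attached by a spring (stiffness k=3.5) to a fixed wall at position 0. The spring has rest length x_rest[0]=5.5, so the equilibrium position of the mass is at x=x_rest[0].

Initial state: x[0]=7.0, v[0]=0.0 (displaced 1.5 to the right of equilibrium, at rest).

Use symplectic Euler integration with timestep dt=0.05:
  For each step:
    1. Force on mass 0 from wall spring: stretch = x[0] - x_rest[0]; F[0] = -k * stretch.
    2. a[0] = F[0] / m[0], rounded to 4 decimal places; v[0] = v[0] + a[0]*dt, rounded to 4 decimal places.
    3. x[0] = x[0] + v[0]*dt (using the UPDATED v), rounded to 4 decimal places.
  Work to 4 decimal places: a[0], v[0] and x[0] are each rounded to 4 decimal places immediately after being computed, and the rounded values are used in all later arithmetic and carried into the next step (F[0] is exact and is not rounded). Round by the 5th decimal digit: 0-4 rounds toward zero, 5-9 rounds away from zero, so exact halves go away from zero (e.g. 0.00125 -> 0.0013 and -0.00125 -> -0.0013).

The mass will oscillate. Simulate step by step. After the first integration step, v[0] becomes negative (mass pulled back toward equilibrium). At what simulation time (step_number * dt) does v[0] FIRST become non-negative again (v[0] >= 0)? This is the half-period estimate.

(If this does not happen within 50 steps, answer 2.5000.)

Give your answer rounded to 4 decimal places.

Step 0: x=[7.0000] v=[0.0000]
Step 1: x=[6.9934] v=[-0.1313]
Step 2: x=[6.9803] v=[-0.2620]
Step 3: x=[6.9607] v=[-0.3915]
Step 4: x=[6.9347] v=[-0.5193]
Step 5: x=[6.9025] v=[-0.6448]
Step 6: x=[6.8641] v=[-0.7675]
Step 7: x=[6.8198] v=[-0.8869]
Step 8: x=[6.7697] v=[-1.0024]
Step 9: x=[6.7140] v=[-1.1135]
Step 10: x=[6.6530] v=[-1.2197]
Step 11: x=[6.5870] v=[-1.3206]
Step 12: x=[6.5162] v=[-1.4157]
Step 13: x=[6.4410] v=[-1.5046]
Step 14: x=[6.3617] v=[-1.5869]
Step 15: x=[6.2786] v=[-1.6623]
Step 16: x=[6.1921] v=[-1.7304]
Step 17: x=[6.1026] v=[-1.7910]
Step 18: x=[6.0104] v=[-1.8437]
Step 19: x=[5.9160] v=[-1.8884]
Step 20: x=[5.8198] v=[-1.9248]
Step 21: x=[5.7222] v=[-1.9528]
Step 22: x=[5.6236] v=[-1.9722]
Step 23: x=[5.5245] v=[-1.9830]
Step 24: x=[5.4252] v=[-1.9851]
Step 25: x=[5.3263] v=[-1.9786]
Step 26: x=[5.2281] v=[-1.9634]
Step 27: x=[5.1311] v=[-1.9396]
Step 28: x=[5.0357] v=[-1.9073]
Step 29: x=[4.9424] v=[-1.8667]
Step 30: x=[4.8515] v=[-1.8179]
Step 31: x=[4.7634] v=[-1.7612]
Step 32: x=[4.6786] v=[-1.6967]
Step 33: x=[4.5974] v=[-1.6248]
Step 34: x=[4.5201] v=[-1.5458]
Step 35: x=[4.4471] v=[-1.4601]
Step 36: x=[4.3787] v=[-1.3680]
Step 37: x=[4.3152] v=[-1.2699]
Step 38: x=[4.2569] v=[-1.1662]
Step 39: x=[4.2040] v=[-1.0574]
Step 40: x=[4.1568] v=[-0.9440]
Step 41: x=[4.1155] v=[-0.8265]
Step 42: x=[4.0802] v=[-0.7054]
Step 43: x=[4.0511] v=[-0.5812]
Step 44: x=[4.0284] v=[-0.4544]
Step 45: x=[4.0121] v=[-0.3256]
Step 46: x=[4.0023] v=[-0.1954]
Step 47: x=[3.9991] v=[-0.0644]
Step 48: x=[4.0024] v=[0.0669]
First v>=0 after going negative at step 48, time=2.4000

Answer: 2.4000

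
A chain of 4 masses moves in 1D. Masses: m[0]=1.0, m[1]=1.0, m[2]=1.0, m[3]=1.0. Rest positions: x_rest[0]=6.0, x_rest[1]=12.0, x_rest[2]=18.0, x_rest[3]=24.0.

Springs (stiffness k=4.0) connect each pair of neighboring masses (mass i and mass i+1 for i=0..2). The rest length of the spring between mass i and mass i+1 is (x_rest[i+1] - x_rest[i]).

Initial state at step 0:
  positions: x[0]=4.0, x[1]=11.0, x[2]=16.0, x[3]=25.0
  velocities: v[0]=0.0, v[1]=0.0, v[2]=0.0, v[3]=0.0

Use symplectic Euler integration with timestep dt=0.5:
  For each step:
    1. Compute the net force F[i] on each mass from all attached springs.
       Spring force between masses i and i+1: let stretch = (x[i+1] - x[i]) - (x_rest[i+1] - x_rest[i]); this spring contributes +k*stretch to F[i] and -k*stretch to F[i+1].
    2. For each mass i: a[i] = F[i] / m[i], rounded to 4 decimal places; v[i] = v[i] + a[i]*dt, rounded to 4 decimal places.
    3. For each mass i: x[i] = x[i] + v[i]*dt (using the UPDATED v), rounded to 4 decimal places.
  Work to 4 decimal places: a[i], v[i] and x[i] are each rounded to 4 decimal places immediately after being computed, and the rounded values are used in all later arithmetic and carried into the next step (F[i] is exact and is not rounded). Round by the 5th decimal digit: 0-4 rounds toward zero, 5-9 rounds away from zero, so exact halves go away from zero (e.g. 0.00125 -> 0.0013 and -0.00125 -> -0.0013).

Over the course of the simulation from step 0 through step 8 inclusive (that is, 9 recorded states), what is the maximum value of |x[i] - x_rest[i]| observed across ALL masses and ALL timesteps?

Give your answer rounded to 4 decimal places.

Step 0: x=[4.0000 11.0000 16.0000 25.0000] v=[0.0000 0.0000 0.0000 0.0000]
Step 1: x=[5.0000 9.0000 20.0000 22.0000] v=[2.0000 -4.0000 8.0000 -6.0000]
Step 2: x=[4.0000 14.0000 15.0000 23.0000] v=[-2.0000 10.0000 -10.0000 2.0000]
Step 3: x=[7.0000 10.0000 17.0000 22.0000] v=[6.0000 -8.0000 4.0000 -2.0000]
Step 4: x=[7.0000 10.0000 17.0000 22.0000] v=[0.0000 0.0000 0.0000 0.0000]
Step 5: x=[4.0000 14.0000 15.0000 23.0000] v=[-6.0000 8.0000 -4.0000 2.0000]
Step 6: x=[5.0000 9.0000 20.0000 22.0000] v=[2.0000 -10.0000 10.0000 -2.0000]
Step 7: x=[4.0000 11.0000 16.0000 25.0000] v=[-2.0000 4.0000 -8.0000 6.0000]
Step 8: x=[4.0000 11.0000 16.0000 25.0000] v=[0.0000 0.0000 0.0000 0.0000]
Max displacement = 3.0000

Answer: 3.0000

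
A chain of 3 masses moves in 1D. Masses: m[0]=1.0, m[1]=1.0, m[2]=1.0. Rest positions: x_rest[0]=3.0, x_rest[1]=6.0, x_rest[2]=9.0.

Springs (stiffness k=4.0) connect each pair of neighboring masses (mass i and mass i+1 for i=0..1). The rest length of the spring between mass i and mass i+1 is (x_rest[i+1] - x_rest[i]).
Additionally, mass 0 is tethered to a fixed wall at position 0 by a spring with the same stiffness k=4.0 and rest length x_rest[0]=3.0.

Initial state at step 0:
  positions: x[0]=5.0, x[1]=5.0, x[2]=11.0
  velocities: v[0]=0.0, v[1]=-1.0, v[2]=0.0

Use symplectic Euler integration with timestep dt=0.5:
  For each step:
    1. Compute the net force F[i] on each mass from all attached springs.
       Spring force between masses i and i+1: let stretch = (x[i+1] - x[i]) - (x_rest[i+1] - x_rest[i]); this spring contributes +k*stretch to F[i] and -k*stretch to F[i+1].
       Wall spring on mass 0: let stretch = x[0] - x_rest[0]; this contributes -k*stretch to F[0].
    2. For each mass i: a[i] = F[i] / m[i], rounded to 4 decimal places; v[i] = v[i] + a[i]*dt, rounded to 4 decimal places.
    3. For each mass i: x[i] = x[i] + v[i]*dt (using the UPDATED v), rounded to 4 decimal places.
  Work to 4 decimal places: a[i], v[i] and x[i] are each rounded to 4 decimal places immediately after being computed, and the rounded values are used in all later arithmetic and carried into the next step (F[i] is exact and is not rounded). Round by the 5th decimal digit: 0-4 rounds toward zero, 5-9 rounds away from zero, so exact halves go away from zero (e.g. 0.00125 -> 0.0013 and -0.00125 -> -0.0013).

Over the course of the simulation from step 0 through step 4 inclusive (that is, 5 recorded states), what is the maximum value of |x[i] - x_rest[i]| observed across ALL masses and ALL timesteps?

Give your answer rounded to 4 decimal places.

Answer: 4.5000

Derivation:
Step 0: x=[5.0000 5.0000 11.0000] v=[0.0000 -1.0000 0.0000]
Step 1: x=[0.0000 10.5000 8.0000] v=[-10.0000 11.0000 -6.0000]
Step 2: x=[5.5000 3.0000 10.5000] v=[11.0000 -15.0000 5.0000]
Step 3: x=[3.0000 5.5000 8.5000] v=[-5.0000 5.0000 -4.0000]
Step 4: x=[0.0000 8.5000 6.5000] v=[-6.0000 6.0000 -4.0000]
Max displacement = 4.5000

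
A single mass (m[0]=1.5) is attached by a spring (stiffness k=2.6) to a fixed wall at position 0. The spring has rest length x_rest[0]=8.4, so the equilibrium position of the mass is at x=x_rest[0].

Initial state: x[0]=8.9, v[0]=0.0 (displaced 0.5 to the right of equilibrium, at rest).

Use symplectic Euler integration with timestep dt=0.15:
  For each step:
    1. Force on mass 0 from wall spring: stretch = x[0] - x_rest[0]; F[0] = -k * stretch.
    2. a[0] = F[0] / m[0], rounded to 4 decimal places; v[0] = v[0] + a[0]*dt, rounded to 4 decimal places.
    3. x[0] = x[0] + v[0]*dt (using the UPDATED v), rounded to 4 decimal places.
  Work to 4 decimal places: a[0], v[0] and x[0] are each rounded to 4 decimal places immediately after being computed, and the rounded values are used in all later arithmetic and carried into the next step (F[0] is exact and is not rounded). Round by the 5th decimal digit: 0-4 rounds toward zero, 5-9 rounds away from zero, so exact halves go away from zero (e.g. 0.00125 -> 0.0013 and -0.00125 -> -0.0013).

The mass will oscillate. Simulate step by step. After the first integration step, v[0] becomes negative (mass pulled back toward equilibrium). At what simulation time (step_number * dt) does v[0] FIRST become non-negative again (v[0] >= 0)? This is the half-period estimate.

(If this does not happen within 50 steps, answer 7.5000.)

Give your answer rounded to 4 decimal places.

Step 0: x=[8.9000] v=[0.0000]
Step 1: x=[8.8805] v=[-0.1300]
Step 2: x=[8.8423] v=[-0.2549]
Step 3: x=[8.7868] v=[-0.3699]
Step 4: x=[8.7162] v=[-0.4705]
Step 5: x=[8.6333] v=[-0.5527]
Step 6: x=[8.5413] v=[-0.6134]
Step 7: x=[8.4438] v=[-0.6501]
Step 8: x=[8.3446] v=[-0.6615]
Step 9: x=[8.2475] v=[-0.6471]
Step 10: x=[8.1564] v=[-0.6075]
Step 11: x=[8.0748] v=[-0.5442]
Step 12: x=[8.0059] v=[-0.4596]
Step 13: x=[7.9523] v=[-0.3571]
Step 14: x=[7.9162] v=[-0.2407]
Step 15: x=[7.8990] v=[-0.1149]
Step 16: x=[7.9013] v=[0.0154]
First v>=0 after going negative at step 16, time=2.4000

Answer: 2.4000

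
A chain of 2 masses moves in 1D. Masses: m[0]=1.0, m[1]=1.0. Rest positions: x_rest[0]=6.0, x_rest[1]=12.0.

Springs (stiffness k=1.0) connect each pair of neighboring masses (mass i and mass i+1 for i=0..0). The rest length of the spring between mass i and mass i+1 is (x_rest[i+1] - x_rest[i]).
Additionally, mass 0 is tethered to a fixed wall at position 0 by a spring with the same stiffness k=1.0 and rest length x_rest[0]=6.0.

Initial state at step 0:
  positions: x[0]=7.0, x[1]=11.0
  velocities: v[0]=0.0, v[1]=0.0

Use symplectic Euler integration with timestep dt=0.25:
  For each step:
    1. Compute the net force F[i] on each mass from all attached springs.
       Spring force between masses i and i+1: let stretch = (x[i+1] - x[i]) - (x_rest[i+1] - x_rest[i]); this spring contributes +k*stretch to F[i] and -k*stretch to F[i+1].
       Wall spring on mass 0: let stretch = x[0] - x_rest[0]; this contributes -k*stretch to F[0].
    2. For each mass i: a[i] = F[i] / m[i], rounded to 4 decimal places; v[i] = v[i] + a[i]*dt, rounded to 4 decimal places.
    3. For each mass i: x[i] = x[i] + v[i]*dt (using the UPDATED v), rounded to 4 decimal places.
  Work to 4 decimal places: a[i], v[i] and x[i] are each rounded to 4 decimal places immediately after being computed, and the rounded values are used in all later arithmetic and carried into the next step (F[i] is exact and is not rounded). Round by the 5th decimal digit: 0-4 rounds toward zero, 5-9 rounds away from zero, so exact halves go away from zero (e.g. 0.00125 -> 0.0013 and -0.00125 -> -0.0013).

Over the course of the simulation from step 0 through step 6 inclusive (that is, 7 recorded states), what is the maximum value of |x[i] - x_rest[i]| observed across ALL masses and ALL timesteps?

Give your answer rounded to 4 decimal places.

Answer: 1.1443

Derivation:
Step 0: x=[7.0000 11.0000] v=[0.0000 0.0000]
Step 1: x=[6.8125 11.1250] v=[-0.7500 0.5000]
Step 2: x=[6.4688 11.3555] v=[-1.3750 0.9219]
Step 3: x=[6.0262 11.6556] v=[-1.7705 1.2002]
Step 4: x=[5.5588 11.9788] v=[-1.8697 1.2929]
Step 5: x=[5.1452 12.2758] v=[-1.6544 1.1879]
Step 6: x=[4.8557 12.5021] v=[-1.1581 0.9053]
Max displacement = 1.1443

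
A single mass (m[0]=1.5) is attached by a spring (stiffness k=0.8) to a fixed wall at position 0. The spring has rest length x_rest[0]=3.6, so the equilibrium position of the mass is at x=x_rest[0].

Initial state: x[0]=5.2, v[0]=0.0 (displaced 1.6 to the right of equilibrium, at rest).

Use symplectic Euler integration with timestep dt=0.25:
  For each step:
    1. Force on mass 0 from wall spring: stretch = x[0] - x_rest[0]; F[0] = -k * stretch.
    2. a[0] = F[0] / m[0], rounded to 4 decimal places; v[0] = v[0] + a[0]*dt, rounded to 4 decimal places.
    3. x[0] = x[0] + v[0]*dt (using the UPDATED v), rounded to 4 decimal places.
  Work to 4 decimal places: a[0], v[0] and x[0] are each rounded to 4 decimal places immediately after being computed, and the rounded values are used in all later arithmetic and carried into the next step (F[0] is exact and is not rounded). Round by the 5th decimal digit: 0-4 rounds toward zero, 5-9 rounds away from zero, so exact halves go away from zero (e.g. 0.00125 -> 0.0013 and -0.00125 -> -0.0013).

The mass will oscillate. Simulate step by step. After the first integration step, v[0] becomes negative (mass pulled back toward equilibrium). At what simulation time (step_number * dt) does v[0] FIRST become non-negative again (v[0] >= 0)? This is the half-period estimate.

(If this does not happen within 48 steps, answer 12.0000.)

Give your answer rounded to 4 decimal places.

Step 0: x=[5.2000] v=[0.0000]
Step 1: x=[5.1467] v=[-0.2133]
Step 2: x=[5.0418] v=[-0.4195]
Step 3: x=[4.8889] v=[-0.6118]
Step 4: x=[4.6930] v=[-0.7837]
Step 5: x=[4.4607] v=[-0.9294]
Step 6: x=[4.1997] v=[-1.0442]
Step 7: x=[3.9187] v=[-1.1242]
Step 8: x=[3.6270] v=[-1.1667]
Step 9: x=[3.3344] v=[-1.1703]
Step 10: x=[3.0507] v=[-1.1349]
Step 11: x=[2.7853] v=[-1.0617]
Step 12: x=[2.5470] v=[-0.9531]
Step 13: x=[2.3438] v=[-0.8127]
Step 14: x=[2.1825] v=[-0.6452]
Step 15: x=[2.0685] v=[-0.4562]
Step 16: x=[2.0055] v=[-0.2520]
Step 17: x=[1.9957] v=[-0.0394]
Step 18: x=[2.0393] v=[0.1745]
First v>=0 after going negative at step 18, time=4.5000

Answer: 4.5000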